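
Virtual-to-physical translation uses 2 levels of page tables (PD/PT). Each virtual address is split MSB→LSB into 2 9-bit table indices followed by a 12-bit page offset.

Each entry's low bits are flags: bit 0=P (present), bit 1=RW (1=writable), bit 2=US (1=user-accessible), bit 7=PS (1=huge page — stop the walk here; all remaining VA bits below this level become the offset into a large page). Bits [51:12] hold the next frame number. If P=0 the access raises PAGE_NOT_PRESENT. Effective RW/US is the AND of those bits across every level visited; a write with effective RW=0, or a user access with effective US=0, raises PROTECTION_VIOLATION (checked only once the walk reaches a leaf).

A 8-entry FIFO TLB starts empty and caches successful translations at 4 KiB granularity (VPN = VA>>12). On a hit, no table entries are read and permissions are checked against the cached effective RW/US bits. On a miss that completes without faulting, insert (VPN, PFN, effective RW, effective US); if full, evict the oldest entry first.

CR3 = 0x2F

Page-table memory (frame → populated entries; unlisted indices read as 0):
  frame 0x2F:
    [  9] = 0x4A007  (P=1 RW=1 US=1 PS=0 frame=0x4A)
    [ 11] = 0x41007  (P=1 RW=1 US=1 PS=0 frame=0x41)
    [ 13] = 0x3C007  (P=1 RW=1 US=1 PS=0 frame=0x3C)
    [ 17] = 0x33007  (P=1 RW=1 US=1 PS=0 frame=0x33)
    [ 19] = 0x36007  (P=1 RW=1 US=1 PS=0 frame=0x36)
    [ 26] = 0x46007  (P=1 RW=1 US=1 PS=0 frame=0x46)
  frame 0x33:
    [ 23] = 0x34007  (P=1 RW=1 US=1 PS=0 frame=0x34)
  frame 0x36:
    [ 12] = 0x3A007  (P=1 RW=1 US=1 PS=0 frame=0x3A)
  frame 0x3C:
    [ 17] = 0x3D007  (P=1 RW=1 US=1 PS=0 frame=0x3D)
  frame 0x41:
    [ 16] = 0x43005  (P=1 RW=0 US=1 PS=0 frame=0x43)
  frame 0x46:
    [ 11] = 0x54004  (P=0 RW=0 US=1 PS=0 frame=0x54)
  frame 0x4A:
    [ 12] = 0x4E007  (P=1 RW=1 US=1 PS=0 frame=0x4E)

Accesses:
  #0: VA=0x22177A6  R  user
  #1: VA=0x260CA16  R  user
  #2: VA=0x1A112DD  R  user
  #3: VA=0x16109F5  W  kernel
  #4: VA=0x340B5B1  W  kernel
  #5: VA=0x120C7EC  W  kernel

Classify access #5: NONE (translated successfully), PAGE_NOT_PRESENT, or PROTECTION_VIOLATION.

Trace:
#0 VA=0x22177A6 (r,user):
  lvl0: tbl 0x2F, slot 17 ⇒ 0x33007 (P1/RW1/US1/PS0)
  lvl1: tbl 0x33, slot 23 ⇒ 0x34007 (P1/RW1/US1/PS0)
  → PA=0x347A6  (2 entries read)
#1 VA=0x260CA16 (r,user):
  lvl0: tbl 0x2F, slot 19 ⇒ 0x36007 (P1/RW1/US1/PS0)
  lvl1: tbl 0x36, slot 12 ⇒ 0x3A007 (P1/RW1/US1/PS0)
  → PA=0x3AA16  (2 entries read)
#2 VA=0x1A112DD (r,user):
  lvl0: tbl 0x2F, slot 13 ⇒ 0x3C007 (P1/RW1/US1/PS0)
  lvl1: tbl 0x3C, slot 17 ⇒ 0x3D007 (P1/RW1/US1/PS0)
  → PA=0x3D2DD  (2 entries read)
#3 VA=0x16109F5 (w,kernel):
  lvl0: tbl 0x2F, slot 11 ⇒ 0x41007 (P1/RW1/US1/PS0)
  lvl1: tbl 0x41, slot 16 ⇒ 0x43005 (P1/RW0/US1/PS0)
  ✗ PROTECTION_VIOLATION  [2 reads]
#4 VA=0x340B5B1 (w,kernel):
  lvl0: tbl 0x2F, slot 26 ⇒ 0x46007 (P1/RW1/US1/PS0)
  lvl1: tbl 0x46, slot 11 ⇒ 0x54004 (P0/RW0/US1/PS0)
  ✗ PAGE_NOT_PRESENT  [2 reads]
#5 VA=0x120C7EC (w,kernel):
  lvl0: tbl 0x2F, slot 9 ⇒ 0x4A007 (P1/RW1/US1/PS0)
  lvl1: tbl 0x4A, slot 12 ⇒ 0x4E007 (P1/RW1/US1/PS0)
  → PA=0x4E7EC  (2 entries read)

Access #5 fault: NONE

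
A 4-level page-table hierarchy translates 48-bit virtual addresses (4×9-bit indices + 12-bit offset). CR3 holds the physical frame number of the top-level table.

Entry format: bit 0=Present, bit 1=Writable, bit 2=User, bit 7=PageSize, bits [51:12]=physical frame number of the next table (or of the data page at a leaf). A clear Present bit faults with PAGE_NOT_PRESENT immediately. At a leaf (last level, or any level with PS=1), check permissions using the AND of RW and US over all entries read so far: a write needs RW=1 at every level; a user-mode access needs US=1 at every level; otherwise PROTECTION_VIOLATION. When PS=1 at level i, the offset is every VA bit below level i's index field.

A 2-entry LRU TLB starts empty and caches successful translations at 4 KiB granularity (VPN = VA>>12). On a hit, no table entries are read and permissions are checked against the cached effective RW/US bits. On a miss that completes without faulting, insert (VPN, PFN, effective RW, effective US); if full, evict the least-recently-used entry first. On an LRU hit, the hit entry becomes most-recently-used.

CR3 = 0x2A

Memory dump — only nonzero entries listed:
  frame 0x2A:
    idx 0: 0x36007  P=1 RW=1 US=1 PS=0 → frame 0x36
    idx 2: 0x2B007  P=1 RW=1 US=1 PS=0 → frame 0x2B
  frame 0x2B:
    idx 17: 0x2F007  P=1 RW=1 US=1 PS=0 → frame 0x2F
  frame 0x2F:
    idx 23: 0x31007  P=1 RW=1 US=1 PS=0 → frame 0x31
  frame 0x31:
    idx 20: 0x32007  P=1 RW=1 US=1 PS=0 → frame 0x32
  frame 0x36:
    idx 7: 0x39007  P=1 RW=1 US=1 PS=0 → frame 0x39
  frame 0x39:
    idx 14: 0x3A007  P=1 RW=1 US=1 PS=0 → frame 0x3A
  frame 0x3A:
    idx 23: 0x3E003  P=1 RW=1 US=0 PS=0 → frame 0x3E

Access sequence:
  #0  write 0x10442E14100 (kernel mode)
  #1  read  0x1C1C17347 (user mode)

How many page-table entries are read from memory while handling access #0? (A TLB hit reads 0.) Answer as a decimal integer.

Per-access translation:
#0 VA=0x10442E14100 (w,kernel):
  L0 @0x2A[2] → 0x2B007  P=1,RW=1,US=1,PS=0
  L1 @0x2B[17] → 0x2F007  P=1,RW=1,US=1,PS=0
  L2 @0x2F[23] → 0x31007  P=1,RW=1,US=1,PS=0
  L3 @0x31[20] → 0x32007  P=1,RW=1,US=1,PS=0
  ⇒ phys 0x32100  [4 reads]
#1 VA=0x1C1C17347 (r,user):
  L0 @0x2A[0] → 0x36007  P=1,RW=1,US=1,PS=0
  L1 @0x36[7] → 0x39007  P=1,RW=1,US=1,PS=0
  L2 @0x39[14] → 0x3A007  P=1,RW=1,US=1,PS=0
  L3 @0x3A[23] → 0x3E003  P=1,RW=1,US=0,PS=0
  → PROTECTION_VIOLATION  (4 entries read)

Entries read for #0: 4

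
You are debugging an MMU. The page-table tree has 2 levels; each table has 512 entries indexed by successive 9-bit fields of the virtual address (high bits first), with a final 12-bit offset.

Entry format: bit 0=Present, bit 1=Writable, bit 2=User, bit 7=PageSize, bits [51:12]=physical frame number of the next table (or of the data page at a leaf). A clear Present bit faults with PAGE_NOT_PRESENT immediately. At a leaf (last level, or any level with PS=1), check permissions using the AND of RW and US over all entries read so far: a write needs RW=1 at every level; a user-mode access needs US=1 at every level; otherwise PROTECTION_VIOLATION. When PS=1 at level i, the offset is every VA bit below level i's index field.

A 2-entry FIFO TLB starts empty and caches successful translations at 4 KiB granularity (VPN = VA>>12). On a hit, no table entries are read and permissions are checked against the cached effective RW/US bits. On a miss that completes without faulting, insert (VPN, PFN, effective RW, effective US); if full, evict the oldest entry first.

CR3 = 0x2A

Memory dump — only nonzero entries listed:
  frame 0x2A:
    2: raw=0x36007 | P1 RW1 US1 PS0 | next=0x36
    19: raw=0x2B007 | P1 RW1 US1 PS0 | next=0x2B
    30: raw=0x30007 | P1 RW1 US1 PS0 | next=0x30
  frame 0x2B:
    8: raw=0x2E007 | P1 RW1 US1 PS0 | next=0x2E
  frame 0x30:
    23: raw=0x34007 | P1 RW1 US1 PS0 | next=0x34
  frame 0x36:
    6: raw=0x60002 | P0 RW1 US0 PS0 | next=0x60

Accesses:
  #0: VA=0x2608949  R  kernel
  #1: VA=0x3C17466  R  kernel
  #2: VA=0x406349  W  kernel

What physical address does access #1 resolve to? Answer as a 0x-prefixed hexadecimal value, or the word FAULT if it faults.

Trace:
#0 VA=0x2608949 (r,kernel):
  [0] read 0x2A idx=19: raw=0x2B007 flags P=1 W=1 U=1 S=0
  [1] read 0x2B idx=8: raw=0x2E007 flags P=1 W=1 U=1 S=0
  → PA=0x2E949  (2 entries read)
#1 VA=0x3C17466 (r,kernel):
  [0] read 0x2A idx=30: raw=0x30007 flags P=1 W=1 U=1 S=0
  [1] read 0x30 idx=23: raw=0x34007 flags P=1 W=1 U=1 S=0
  → PA=0x34466  (2 entries read)
#2 VA=0x406349 (w,kernel):
  [0] read 0x2A idx=2: raw=0x36007 flags P=1 W=1 U=1 S=0
  [1] read 0x36 idx=6: raw=0x60002 flags P=0 W=1 U=0 S=0
  ⇒ fault: PAGE_NOT_PRESENT  — 2 lookups

Access #1 PA: 0x34466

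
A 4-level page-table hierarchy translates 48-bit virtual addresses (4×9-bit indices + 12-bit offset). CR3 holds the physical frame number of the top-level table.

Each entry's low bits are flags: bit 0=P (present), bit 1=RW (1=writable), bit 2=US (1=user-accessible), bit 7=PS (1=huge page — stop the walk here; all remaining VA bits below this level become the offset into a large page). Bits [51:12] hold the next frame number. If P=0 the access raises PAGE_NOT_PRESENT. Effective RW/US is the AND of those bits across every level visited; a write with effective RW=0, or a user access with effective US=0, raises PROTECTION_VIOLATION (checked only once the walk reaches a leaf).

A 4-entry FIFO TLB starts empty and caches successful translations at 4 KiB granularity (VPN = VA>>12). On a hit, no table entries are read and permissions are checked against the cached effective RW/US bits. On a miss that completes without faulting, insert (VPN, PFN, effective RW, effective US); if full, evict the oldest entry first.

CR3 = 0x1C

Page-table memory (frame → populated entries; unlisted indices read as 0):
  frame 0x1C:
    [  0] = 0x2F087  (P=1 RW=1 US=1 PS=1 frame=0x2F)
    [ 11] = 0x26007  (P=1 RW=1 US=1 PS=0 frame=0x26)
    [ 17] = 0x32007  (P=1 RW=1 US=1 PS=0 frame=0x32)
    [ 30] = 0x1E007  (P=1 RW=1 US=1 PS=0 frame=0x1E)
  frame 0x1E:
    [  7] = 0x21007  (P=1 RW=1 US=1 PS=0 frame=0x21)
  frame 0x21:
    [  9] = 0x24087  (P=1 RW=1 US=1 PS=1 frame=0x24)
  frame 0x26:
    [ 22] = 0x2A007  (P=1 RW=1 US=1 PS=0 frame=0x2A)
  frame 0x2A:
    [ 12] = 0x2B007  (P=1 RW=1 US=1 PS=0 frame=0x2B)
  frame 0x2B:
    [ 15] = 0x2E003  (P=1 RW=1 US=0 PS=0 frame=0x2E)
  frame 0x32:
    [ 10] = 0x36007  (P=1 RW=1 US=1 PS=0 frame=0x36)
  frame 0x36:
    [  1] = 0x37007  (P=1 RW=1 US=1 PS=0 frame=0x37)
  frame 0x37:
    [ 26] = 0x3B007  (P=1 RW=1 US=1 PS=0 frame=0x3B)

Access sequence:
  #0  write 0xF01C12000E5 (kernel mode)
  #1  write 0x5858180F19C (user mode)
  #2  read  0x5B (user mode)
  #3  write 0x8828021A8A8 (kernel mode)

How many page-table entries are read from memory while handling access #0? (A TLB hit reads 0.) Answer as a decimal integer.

Per-access translation:
#0 VA=0xF01C12000E5 (w,kernel):
  L0 @0x1C[30] → 0x1E007  P=1,RW=1,US=1,PS=0
  L1 @0x1E[7] → 0x21007  P=1,RW=1,US=1,PS=0
  L2 @0x21[9] → 0x24087  P=1,RW=1,US=1,PS=1
  ✓ 0x240E5 (huge @L2)  — 3 lookups
#1 VA=0x5858180F19C (w,user):
  L0 @0x1C[11] → 0x26007  P=1,RW=1,US=1,PS=0
  L1 @0x26[22] → 0x2A007  P=1,RW=1,US=1,PS=0
  L2 @0x2A[12] → 0x2B007  P=1,RW=1,US=1,PS=0
  L3 @0x2B[15] → 0x2E003  P=1,RW=1,US=0,PS=0
  → PROTECTION_VIOLATION  (4 entries read)
#2 VA=0x5B (r,user):
  L0 @0x1C[0] → 0x2F087  P=1,RW=1,US=1,PS=1
  ✓ 0x2F05B (huge @L0)  — 1 lookups
#3 VA=0x8828021A8A8 (w,kernel):
  L0 @0x1C[17] → 0x32007  P=1,RW=1,US=1,PS=0
  L1 @0x32[10] → 0x36007  P=1,RW=1,US=1,PS=0
  L2 @0x36[1] → 0x37007  P=1,RW=1,US=1,PS=0
  L3 @0x37[26] → 0x3B007  P=1,RW=1,US=1,PS=0
  ✓ 0x3B8A8  — 4 lookups

Entries read for #0: 3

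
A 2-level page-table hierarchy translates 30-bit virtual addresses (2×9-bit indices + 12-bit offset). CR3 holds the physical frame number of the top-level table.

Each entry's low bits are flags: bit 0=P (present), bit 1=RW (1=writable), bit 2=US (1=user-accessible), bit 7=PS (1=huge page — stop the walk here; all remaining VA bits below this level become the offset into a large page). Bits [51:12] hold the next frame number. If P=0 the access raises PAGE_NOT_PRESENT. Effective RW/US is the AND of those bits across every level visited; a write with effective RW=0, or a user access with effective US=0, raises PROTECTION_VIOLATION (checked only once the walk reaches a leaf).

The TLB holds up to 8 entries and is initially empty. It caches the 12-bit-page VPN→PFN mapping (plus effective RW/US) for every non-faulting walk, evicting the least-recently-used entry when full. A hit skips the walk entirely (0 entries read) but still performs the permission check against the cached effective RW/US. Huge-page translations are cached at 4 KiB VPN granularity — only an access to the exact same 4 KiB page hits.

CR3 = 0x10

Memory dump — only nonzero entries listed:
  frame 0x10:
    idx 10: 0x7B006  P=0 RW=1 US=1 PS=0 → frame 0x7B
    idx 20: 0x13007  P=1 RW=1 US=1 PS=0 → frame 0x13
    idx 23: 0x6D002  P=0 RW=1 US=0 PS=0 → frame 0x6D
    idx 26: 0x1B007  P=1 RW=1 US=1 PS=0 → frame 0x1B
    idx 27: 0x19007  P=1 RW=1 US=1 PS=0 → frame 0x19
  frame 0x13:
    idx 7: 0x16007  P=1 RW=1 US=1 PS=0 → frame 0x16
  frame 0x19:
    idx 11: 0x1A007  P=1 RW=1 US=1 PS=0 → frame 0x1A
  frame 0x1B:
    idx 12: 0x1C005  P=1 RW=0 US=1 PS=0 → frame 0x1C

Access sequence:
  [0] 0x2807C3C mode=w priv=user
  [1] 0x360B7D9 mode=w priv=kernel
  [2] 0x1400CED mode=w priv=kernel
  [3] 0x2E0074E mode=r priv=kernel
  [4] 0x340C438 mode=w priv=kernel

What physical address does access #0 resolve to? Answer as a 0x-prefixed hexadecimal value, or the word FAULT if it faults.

Walk each access:
#0 VA=0x2807C3C (w,user):
  L0: frame=0x10 idx=20 entry=0x13007 [P=1 RW=1 US=1 PS=0]
  L1: frame=0x13 idx=7 entry=0x16007 [P=1 RW=1 US=1 PS=0]
  ⇒ phys 0x16C3C  [2 reads]
#1 VA=0x360B7D9 (w,kernel):
  L0: frame=0x10 idx=27 entry=0x19007 [P=1 RW=1 US=1 PS=0]
  L1: frame=0x19 idx=11 entry=0x1A007 [P=1 RW=1 US=1 PS=0]
  ⇒ phys 0x1A7D9  [2 reads]
#2 VA=0x1400CED (w,kernel):
  L0: frame=0x10 idx=10 entry=0x7B006 [P=0 RW=1 US=1 PS=0]
  ✗ PAGE_NOT_PRESENT  [1 reads]
#3 VA=0x2E0074E (r,kernel):
  L0: frame=0x10 idx=23 entry=0x6D002 [P=0 RW=1 US=0 PS=0]
  ✗ PAGE_NOT_PRESENT  [1 reads]
#4 VA=0x340C438 (w,kernel):
  L0: frame=0x10 idx=26 entry=0x1B007 [P=1 RW=1 US=1 PS=0]
  L1: frame=0x1B idx=12 entry=0x1C005 [P=1 RW=0 US=1 PS=0]
  ✗ PROTECTION_VIOLATION  [2 reads]

Access #0 PA: 0x16C3C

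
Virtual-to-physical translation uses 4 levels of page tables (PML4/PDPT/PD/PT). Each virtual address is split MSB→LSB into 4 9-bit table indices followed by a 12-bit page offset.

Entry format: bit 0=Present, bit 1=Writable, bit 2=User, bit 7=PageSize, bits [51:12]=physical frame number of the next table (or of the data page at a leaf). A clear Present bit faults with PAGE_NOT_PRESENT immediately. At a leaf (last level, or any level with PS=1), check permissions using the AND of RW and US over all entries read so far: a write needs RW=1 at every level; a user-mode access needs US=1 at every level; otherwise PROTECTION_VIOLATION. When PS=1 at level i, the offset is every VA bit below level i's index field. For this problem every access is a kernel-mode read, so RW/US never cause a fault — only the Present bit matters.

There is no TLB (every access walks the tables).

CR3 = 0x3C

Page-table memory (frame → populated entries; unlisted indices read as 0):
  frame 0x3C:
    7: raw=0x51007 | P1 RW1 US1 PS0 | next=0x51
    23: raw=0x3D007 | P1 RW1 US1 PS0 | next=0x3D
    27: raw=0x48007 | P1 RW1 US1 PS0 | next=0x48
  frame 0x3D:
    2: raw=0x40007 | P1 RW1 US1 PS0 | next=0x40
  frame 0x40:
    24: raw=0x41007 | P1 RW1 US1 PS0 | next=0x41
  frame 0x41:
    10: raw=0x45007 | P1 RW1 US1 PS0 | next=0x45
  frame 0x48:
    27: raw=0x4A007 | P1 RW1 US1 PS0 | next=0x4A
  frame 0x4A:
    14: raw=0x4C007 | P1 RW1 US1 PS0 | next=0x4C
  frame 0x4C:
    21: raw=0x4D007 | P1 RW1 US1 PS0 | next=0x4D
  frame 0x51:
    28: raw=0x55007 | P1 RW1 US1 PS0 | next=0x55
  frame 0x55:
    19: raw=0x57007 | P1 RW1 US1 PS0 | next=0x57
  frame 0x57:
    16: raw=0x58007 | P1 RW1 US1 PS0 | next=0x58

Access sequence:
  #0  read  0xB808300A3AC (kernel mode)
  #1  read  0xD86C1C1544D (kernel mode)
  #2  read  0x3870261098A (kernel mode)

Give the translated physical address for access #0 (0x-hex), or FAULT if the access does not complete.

Trace:
#0 VA=0xB808300A3AC (r,kernel):
  lvl0: tbl 0x3C, slot 23 ⇒ 0x3D007 (P1/RW1/US1/PS0)
  lvl1: tbl 0x3D, slot 2 ⇒ 0x40007 (P1/RW1/US1/PS0)
  lvl2: tbl 0x40, slot 24 ⇒ 0x41007 (P1/RW1/US1/PS0)
  lvl3: tbl 0x41, slot 10 ⇒ 0x45007 (P1/RW1/US1/PS0)
  ✓ 0x453AC  — 4 lookups
#1 VA=0xD86C1C1544D (r,kernel):
  lvl0: tbl 0x3C, slot 27 ⇒ 0x48007 (P1/RW1/US1/PS0)
  lvl1: tbl 0x48, slot 27 ⇒ 0x4A007 (P1/RW1/US1/PS0)
  lvl2: tbl 0x4A, slot 14 ⇒ 0x4C007 (P1/RW1/US1/PS0)
  lvl3: tbl 0x4C, slot 21 ⇒ 0x4D007 (P1/RW1/US1/PS0)
  ✓ 0x4D44D  — 4 lookups
#2 VA=0x3870261098A (r,kernel):
  lvl0: tbl 0x3C, slot 7 ⇒ 0x51007 (P1/RW1/US1/PS0)
  lvl1: tbl 0x51, slot 28 ⇒ 0x55007 (P1/RW1/US1/PS0)
  lvl2: tbl 0x55, slot 19 ⇒ 0x57007 (P1/RW1/US1/PS0)
  lvl3: tbl 0x57, slot 16 ⇒ 0x58007 (P1/RW1/US1/PS0)
  ✓ 0x5898A  — 4 lookups

Access #0 PA: 0x453AC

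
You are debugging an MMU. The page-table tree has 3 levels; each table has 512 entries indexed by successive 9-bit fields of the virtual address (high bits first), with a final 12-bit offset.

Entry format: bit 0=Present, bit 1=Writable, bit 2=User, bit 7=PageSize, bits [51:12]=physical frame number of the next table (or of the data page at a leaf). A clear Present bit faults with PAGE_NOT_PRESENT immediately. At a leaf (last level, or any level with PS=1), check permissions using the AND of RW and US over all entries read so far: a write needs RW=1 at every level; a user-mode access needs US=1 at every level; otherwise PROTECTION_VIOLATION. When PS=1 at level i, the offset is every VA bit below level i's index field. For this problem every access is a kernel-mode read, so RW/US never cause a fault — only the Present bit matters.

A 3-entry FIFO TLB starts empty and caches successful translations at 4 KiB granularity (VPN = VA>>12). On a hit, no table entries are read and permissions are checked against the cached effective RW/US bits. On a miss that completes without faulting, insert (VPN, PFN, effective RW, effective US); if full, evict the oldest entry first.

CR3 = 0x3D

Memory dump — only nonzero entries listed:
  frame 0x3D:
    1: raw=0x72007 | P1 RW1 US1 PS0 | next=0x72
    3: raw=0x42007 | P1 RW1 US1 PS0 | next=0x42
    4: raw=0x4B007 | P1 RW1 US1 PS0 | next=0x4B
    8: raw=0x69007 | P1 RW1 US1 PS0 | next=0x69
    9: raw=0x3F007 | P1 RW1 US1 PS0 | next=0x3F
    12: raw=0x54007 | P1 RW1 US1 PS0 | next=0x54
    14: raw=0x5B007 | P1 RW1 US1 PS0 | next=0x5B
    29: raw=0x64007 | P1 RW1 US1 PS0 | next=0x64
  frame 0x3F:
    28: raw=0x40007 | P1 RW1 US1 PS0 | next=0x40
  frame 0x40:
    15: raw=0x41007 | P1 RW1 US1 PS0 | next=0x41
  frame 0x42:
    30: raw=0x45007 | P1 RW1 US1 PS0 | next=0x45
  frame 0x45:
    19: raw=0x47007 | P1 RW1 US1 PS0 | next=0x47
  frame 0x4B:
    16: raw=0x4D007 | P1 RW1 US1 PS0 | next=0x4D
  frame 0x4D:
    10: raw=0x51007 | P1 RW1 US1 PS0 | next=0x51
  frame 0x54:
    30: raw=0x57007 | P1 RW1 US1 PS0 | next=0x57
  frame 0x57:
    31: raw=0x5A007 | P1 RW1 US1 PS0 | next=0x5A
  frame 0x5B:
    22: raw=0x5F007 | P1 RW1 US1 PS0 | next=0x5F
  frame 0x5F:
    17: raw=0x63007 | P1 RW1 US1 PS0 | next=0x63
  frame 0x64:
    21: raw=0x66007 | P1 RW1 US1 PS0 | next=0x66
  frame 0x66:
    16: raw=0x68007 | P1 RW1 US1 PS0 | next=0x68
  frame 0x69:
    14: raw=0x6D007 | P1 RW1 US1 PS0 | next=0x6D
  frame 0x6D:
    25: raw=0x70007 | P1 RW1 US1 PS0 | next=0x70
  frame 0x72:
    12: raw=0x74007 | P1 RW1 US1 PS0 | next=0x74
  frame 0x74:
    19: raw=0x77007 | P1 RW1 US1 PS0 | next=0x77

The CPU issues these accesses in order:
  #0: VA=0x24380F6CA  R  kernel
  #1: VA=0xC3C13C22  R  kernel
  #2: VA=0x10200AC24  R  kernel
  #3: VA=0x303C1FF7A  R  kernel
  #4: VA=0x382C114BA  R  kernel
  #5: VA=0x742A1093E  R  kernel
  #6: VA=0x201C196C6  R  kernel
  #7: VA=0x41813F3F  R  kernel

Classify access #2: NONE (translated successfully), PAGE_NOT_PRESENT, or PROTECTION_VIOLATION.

Walk each access:
#0 VA=0x24380F6CA (r,kernel):
  L0: frame=0x3D idx=9 entry=0x3F007 [P=1 RW=1 US=1 PS=0]
  L1: frame=0x3F idx=28 entry=0x40007 [P=1 RW=1 US=1 PS=0]
  L2: frame=0x40 idx=15 entry=0x41007 [P=1 RW=1 US=1 PS=0]
  ⇒ phys 0x416CA  [3 reads]
#1 VA=0xC3C13C22 (r,kernel):
  L0: frame=0x3D idx=3 entry=0x42007 [P=1 RW=1 US=1 PS=0]
  L1: frame=0x42 idx=30 entry=0x45007 [P=1 RW=1 US=1 PS=0]
  L2: frame=0x45 idx=19 entry=0x47007 [P=1 RW=1 US=1 PS=0]
  ⇒ phys 0x47C22  [3 reads]
#2 VA=0x10200AC24 (r,kernel):
  L0: frame=0x3D idx=4 entry=0x4B007 [P=1 RW=1 US=1 PS=0]
  L1: frame=0x4B idx=16 entry=0x4D007 [P=1 RW=1 US=1 PS=0]
  L2: frame=0x4D idx=10 entry=0x51007 [P=1 RW=1 US=1 PS=0]
  ⇒ phys 0x51C24  [3 reads]
#3 VA=0x303C1FF7A (r,kernel):
  L0: frame=0x3D idx=12 entry=0x54007 [P=1 RW=1 US=1 PS=0]
  L1: frame=0x54 idx=30 entry=0x57007 [P=1 RW=1 US=1 PS=0]
  L2: frame=0x57 idx=31 entry=0x5A007 [P=1 RW=1 US=1 PS=0]
  ⇒ phys 0x5AF7A  [3 reads]
#4 VA=0x382C114BA (r,kernel):
  L0: frame=0x3D idx=14 entry=0x5B007 [P=1 RW=1 US=1 PS=0]
  L1: frame=0x5B idx=22 entry=0x5F007 [P=1 RW=1 US=1 PS=0]
  L2: frame=0x5F idx=17 entry=0x63007 [P=1 RW=1 US=1 PS=0]
  ⇒ phys 0x634BA  [3 reads]
#5 VA=0x742A1093E (r,kernel):
  L0: frame=0x3D idx=29 entry=0x64007 [P=1 RW=1 US=1 PS=0]
  L1: frame=0x64 idx=21 entry=0x66007 [P=1 RW=1 US=1 PS=0]
  L2: frame=0x66 idx=16 entry=0x68007 [P=1 RW=1 US=1 PS=0]
  ⇒ phys 0x6893E  [3 reads]
#6 VA=0x201C196C6 (r,kernel):
  L0: frame=0x3D idx=8 entry=0x69007 [P=1 RW=1 US=1 PS=0]
  L1: frame=0x69 idx=14 entry=0x6D007 [P=1 RW=1 US=1 PS=0]
  L2: frame=0x6D idx=25 entry=0x70007 [P=1 RW=1 US=1 PS=0]
  ⇒ phys 0x706C6  [3 reads]
#7 VA=0x41813F3F (r,kernel):
  L0: frame=0x3D idx=1 entry=0x72007 [P=1 RW=1 US=1 PS=0]
  L1: frame=0x72 idx=12 entry=0x74007 [P=1 RW=1 US=1 PS=0]
  L2: frame=0x74 idx=19 entry=0x77007 [P=1 RW=1 US=1 PS=0]
  ⇒ phys 0x77F3F  [3 reads]

Access #2 fault: NONE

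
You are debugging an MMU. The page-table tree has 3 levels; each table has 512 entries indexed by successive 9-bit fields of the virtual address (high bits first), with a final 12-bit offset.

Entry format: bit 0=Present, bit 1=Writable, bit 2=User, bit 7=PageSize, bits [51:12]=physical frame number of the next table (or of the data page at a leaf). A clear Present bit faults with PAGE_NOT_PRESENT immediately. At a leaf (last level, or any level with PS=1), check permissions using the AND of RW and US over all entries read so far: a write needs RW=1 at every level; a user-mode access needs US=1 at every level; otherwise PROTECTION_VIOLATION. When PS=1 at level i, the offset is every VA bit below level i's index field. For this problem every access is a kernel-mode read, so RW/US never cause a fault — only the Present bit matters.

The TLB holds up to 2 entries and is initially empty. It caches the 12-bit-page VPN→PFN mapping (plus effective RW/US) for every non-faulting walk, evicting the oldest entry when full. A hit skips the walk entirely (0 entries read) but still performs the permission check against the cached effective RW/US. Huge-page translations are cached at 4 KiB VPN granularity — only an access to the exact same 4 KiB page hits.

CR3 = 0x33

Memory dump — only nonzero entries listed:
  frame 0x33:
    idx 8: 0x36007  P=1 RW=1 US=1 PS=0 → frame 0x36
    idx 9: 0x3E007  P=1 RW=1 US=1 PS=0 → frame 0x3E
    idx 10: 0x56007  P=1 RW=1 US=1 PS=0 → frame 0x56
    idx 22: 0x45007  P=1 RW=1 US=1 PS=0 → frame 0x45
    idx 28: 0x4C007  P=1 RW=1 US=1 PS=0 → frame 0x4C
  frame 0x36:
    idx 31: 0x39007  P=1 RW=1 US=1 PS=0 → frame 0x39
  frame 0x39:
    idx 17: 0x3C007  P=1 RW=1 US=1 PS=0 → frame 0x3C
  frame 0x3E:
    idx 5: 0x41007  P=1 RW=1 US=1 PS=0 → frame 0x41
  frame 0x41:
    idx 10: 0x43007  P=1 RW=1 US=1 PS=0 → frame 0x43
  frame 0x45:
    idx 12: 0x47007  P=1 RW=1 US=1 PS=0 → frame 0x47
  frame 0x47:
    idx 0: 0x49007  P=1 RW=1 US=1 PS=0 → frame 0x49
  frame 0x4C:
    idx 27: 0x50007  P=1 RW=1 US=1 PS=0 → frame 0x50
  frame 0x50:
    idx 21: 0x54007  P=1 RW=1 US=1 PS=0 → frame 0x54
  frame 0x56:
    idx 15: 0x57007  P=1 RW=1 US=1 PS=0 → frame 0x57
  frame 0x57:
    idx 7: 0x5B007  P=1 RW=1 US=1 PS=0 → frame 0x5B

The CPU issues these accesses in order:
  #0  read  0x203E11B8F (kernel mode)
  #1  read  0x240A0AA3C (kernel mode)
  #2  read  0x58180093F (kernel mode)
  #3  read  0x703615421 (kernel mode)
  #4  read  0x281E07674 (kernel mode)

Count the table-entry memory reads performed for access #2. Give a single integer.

Trace:
#0 VA=0x203E11B8F (r,kernel):
  L0 @0x33[8] → 0x36007  P=1,RW=1,US=1,PS=0
  L1 @0x36[31] → 0x39007  P=1,RW=1,US=1,PS=0
  L2 @0x39[17] → 0x3C007  P=1,RW=1,US=1,PS=0
  ⇒ phys 0x3CB8F  [3 reads]
#1 VA=0x240A0AA3C (r,kernel):
  L0 @0x33[9] → 0x3E007  P=1,RW=1,US=1,PS=0
  L1 @0x3E[5] → 0x41007  P=1,RW=1,US=1,PS=0
  L2 @0x41[10] → 0x43007  P=1,RW=1,US=1,PS=0
  ⇒ phys 0x43A3C  [3 reads]
#2 VA=0x58180093F (r,kernel):
  L0 @0x33[22] → 0x45007  P=1,RW=1,US=1,PS=0
  L1 @0x45[12] → 0x47007  P=1,RW=1,US=1,PS=0
  L2 @0x47[0] → 0x49007  P=1,RW=1,US=1,PS=0
  ⇒ phys 0x4993F  [3 reads]
#3 VA=0x703615421 (r,kernel):
  L0 @0x33[28] → 0x4C007  P=1,RW=1,US=1,PS=0
  L1 @0x4C[27] → 0x50007  P=1,RW=1,US=1,PS=0
  L2 @0x50[21] → 0x54007  P=1,RW=1,US=1,PS=0
  ⇒ phys 0x54421  [3 reads]
#4 VA=0x281E07674 (r,kernel):
  L0 @0x33[10] → 0x56007  P=1,RW=1,US=1,PS=0
  L1 @0x56[15] → 0x57007  P=1,RW=1,US=1,PS=0
  L2 @0x57[7] → 0x5B007  P=1,RW=1,US=1,PS=0
  ⇒ phys 0x5B674  [3 reads]

Entries read for #2: 3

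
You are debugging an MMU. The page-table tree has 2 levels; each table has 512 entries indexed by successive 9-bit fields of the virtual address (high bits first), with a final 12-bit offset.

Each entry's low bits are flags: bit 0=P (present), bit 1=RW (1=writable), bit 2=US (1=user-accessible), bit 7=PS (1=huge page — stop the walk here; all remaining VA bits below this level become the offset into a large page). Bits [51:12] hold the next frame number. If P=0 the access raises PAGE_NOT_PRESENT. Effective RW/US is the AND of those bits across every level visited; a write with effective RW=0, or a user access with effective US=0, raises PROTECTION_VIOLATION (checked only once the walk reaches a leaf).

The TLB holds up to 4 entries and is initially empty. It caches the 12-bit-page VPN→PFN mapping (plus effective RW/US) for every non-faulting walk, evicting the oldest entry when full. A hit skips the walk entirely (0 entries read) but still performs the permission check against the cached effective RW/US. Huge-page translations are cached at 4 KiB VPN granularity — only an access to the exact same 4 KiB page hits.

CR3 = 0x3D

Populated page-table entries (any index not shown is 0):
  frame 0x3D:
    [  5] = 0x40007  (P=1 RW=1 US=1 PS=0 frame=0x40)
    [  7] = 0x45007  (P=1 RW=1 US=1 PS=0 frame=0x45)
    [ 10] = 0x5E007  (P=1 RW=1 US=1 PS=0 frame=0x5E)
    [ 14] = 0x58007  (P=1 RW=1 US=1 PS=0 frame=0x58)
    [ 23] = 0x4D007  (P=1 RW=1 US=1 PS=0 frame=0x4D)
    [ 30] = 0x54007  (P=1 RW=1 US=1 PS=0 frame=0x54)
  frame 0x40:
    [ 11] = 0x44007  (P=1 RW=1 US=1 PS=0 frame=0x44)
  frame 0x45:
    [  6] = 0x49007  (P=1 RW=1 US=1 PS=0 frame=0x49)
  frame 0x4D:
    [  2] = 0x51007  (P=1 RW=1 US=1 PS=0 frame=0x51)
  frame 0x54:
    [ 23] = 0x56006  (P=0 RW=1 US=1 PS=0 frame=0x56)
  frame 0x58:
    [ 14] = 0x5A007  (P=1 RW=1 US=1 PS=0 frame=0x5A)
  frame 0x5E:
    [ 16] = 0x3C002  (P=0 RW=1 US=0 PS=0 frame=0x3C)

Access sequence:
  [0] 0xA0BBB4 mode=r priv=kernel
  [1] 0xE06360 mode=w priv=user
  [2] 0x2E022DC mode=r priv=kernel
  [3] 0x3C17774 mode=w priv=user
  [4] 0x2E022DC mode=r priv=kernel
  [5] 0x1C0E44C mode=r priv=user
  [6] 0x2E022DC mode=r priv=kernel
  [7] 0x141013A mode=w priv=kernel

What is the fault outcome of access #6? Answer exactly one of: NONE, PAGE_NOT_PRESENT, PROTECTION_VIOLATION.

Trace:
#0 VA=0xA0BBB4 (r,kernel):
  [0] read 0x3D idx=5: raw=0x40007 flags P=1 W=1 U=1 S=0
  [1] read 0x40 idx=11: raw=0x44007 flags P=1 W=1 U=1 S=0
  → PA=0x44BB4  (2 entries read)
#1 VA=0xE06360 (w,user):
  [0] read 0x3D idx=7: raw=0x45007 flags P=1 W=1 U=1 S=0
  [1] read 0x45 idx=6: raw=0x49007 flags P=1 W=1 U=1 S=0
  → PA=0x49360  (2 entries read)
#2 VA=0x2E022DC (r,kernel):
  [0] read 0x3D idx=23: raw=0x4D007 flags P=1 W=1 U=1 S=0
  [1] read 0x4D idx=2: raw=0x51007 flags P=1 W=1 U=1 S=0
  → PA=0x512DC  (2 entries read)
#3 VA=0x3C17774 (w,user):
  [0] read 0x3D idx=30: raw=0x54007 flags P=1 W=1 U=1 S=0
  [1] read 0x54 idx=23: raw=0x56006 flags P=0 W=1 U=1 S=0
  → PAGE_NOT_PRESENT  (2 entries read)
#4 VA=0x2E022DC (r,kernel):
  TLB hit vpn=0x2E02 → PA=0x512DC
#5 VA=0x1C0E44C (r,user):
  [0] read 0x3D idx=14: raw=0x58007 flags P=1 W=1 U=1 S=0
  [1] read 0x58 idx=14: raw=0x5A007 flags P=1 W=1 U=1 S=0
  → PA=0x5A44C  (2 entries read)
#6 VA=0x2E022DC (r,kernel):
  TLB hit vpn=0x2E02 → PA=0x512DC
#7 VA=0x141013A (w,kernel):
  [0] read 0x3D idx=10: raw=0x5E007 flags P=1 W=1 U=1 S=0
  [1] read 0x5E idx=16: raw=0x3C002 flags P=0 W=1 U=0 S=0
  → PAGE_NOT_PRESENT  (2 entries read)

Access #6 fault: NONE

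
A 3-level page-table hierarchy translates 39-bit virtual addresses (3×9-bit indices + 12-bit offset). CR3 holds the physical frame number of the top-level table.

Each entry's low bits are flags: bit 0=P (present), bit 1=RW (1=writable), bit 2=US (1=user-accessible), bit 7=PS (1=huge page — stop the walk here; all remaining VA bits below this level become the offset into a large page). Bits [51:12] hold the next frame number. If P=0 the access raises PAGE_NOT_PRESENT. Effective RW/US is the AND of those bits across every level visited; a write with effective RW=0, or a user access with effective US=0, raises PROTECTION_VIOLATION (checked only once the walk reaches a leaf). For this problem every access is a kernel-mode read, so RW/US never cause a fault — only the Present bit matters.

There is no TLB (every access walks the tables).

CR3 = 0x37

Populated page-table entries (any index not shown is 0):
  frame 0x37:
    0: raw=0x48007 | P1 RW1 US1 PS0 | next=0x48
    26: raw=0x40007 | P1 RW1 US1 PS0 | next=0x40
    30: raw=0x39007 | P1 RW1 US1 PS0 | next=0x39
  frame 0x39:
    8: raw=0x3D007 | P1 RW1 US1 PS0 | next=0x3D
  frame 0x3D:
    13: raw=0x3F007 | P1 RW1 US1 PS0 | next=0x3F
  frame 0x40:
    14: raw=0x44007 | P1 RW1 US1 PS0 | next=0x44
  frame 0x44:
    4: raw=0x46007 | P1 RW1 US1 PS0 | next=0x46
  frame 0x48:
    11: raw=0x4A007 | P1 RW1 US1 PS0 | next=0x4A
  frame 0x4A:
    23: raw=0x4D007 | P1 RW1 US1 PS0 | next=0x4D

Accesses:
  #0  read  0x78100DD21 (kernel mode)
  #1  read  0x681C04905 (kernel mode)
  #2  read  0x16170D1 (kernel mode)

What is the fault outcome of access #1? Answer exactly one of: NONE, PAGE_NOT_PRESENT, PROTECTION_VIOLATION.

Per-access translation:
#0 VA=0x78100DD21 (r,kernel):
  [0] read 0x37 idx=30: raw=0x39007 flags P=1 W=1 U=1 S=0
  [1] read 0x39 idx=8: raw=0x3D007 flags P=1 W=1 U=1 S=0
  [2] read 0x3D idx=13: raw=0x3F007 flags P=1 W=1 U=1 S=0
  ✓ 0x3FD21  — 3 lookups
#1 VA=0x681C04905 (r,kernel):
  [0] read 0x37 idx=26: raw=0x40007 flags P=1 W=1 U=1 S=0
  [1] read 0x40 idx=14: raw=0x44007 flags P=1 W=1 U=1 S=0
  [2] read 0x44 idx=4: raw=0x46007 flags P=1 W=1 U=1 S=0
  ✓ 0x46905  — 3 lookups
#2 VA=0x16170D1 (r,kernel):
  [0] read 0x37 idx=0: raw=0x48007 flags P=1 W=1 U=1 S=0
  [1] read 0x48 idx=11: raw=0x4A007 flags P=1 W=1 U=1 S=0
  [2] read 0x4A idx=23: raw=0x4D007 flags P=1 W=1 U=1 S=0
  ✓ 0x4D0D1  — 3 lookups

Access #1 fault: NONE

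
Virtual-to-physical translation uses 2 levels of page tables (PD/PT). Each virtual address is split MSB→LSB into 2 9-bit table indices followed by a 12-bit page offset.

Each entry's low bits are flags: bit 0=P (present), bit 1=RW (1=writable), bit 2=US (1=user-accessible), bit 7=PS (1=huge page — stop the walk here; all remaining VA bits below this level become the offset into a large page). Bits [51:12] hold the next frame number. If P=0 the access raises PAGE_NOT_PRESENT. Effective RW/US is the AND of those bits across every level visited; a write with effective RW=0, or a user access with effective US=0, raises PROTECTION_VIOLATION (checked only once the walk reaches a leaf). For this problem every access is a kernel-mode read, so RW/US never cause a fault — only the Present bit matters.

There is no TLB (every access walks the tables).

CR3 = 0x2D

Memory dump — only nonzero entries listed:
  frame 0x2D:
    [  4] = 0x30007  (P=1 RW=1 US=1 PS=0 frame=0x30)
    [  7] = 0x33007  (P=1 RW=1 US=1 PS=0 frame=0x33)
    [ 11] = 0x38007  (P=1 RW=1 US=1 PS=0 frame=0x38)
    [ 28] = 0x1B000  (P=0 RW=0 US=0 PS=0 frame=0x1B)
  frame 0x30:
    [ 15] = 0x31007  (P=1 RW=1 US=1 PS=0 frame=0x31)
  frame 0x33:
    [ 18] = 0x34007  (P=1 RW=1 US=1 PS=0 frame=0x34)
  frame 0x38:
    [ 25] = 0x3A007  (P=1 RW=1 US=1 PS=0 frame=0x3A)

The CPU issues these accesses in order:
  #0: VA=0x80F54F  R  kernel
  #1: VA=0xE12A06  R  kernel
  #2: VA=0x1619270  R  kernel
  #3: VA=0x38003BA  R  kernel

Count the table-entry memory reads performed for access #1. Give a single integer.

Per-access translation:
#0 VA=0x80F54F (r,kernel):
  L0: frame=0x2D idx=4 entry=0x30007 [P=1 RW=1 US=1 PS=0]
  L1: frame=0x30 idx=15 entry=0x31007 [P=1 RW=1 US=1 PS=0]
  ✓ 0x3154F  — 2 lookups
#1 VA=0xE12A06 (r,kernel):
  L0: frame=0x2D idx=7 entry=0x33007 [P=1 RW=1 US=1 PS=0]
  L1: frame=0x33 idx=18 entry=0x34007 [P=1 RW=1 US=1 PS=0]
  ✓ 0x34A06  — 2 lookups
#2 VA=0x1619270 (r,kernel):
  L0: frame=0x2D idx=11 entry=0x38007 [P=1 RW=1 US=1 PS=0]
  L1: frame=0x38 idx=25 entry=0x3A007 [P=1 RW=1 US=1 PS=0]
  ✓ 0x3A270  — 2 lookups
#3 VA=0x38003BA (r,kernel):
  L0: frame=0x2D idx=28 entry=0x1B000 [P=0 RW=0 US=0 PS=0]
  → PAGE_NOT_PRESENT  (1 entries read)

Entries read for #1: 2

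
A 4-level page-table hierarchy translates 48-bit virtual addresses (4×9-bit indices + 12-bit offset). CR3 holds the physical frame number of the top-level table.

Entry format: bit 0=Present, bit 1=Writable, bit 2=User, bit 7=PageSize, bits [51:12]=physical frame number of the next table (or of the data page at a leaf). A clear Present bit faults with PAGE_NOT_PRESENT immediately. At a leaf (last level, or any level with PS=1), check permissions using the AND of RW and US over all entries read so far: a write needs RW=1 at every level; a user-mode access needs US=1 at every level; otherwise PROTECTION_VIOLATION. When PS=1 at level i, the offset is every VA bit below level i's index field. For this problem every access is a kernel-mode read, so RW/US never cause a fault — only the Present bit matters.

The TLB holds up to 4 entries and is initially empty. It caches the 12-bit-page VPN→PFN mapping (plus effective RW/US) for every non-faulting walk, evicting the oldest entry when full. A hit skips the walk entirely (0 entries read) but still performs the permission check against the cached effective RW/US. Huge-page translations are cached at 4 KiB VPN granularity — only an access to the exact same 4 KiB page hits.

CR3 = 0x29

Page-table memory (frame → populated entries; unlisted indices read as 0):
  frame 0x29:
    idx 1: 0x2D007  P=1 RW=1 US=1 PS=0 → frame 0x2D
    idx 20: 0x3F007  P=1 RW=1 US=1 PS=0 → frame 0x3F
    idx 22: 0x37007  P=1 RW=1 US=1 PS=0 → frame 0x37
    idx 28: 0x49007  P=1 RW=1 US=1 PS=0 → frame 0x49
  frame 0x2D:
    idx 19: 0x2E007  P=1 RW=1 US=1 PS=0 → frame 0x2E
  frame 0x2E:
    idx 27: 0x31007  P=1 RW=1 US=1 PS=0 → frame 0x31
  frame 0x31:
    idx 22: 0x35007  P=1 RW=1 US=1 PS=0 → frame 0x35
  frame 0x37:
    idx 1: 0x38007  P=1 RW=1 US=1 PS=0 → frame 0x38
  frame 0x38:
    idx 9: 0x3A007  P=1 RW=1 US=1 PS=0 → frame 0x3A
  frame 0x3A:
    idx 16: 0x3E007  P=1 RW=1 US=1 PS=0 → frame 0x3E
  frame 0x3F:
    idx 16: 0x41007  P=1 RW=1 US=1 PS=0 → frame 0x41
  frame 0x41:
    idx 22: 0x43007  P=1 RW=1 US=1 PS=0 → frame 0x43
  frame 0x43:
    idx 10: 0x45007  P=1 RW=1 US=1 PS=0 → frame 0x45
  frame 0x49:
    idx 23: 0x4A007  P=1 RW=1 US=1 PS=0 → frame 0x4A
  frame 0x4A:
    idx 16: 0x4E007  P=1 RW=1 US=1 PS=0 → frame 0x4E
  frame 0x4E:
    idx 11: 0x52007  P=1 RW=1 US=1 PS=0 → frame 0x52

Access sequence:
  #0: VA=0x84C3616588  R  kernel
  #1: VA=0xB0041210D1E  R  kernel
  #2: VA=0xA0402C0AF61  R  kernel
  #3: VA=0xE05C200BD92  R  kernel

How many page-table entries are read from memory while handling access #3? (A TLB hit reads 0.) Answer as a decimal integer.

Trace:
#0 VA=0x84C3616588 (r,kernel):
  [0] read 0x29 idx=1: raw=0x2D007 flags P=1 W=1 U=1 S=0
  [1] read 0x2D idx=19: raw=0x2E007 flags P=1 W=1 U=1 S=0
  [2] read 0x2E idx=27: raw=0x31007 flags P=1 W=1 U=1 S=0
  [3] read 0x31 idx=22: raw=0x35007 flags P=1 W=1 U=1 S=0
  → PA=0x35588  (4 entries read)
#1 VA=0xB0041210D1E (r,kernel):
  [0] read 0x29 idx=22: raw=0x37007 flags P=1 W=1 U=1 S=0
  [1] read 0x37 idx=1: raw=0x38007 flags P=1 W=1 U=1 S=0
  [2] read 0x38 idx=9: raw=0x3A007 flags P=1 W=1 U=1 S=0
  [3] read 0x3A idx=16: raw=0x3E007 flags P=1 W=1 U=1 S=0
  → PA=0x3ED1E  (4 entries read)
#2 VA=0xA0402C0AF61 (r,kernel):
  [0] read 0x29 idx=20: raw=0x3F007 flags P=1 W=1 U=1 S=0
  [1] read 0x3F idx=16: raw=0x41007 flags P=1 W=1 U=1 S=0
  [2] read 0x41 idx=22: raw=0x43007 flags P=1 W=1 U=1 S=0
  [3] read 0x43 idx=10: raw=0x45007 flags P=1 W=1 U=1 S=0
  → PA=0x45F61  (4 entries read)
#3 VA=0xE05C200BD92 (r,kernel):
  [0] read 0x29 idx=28: raw=0x49007 flags P=1 W=1 U=1 S=0
  [1] read 0x49 idx=23: raw=0x4A007 flags P=1 W=1 U=1 S=0
  [2] read 0x4A idx=16: raw=0x4E007 flags P=1 W=1 U=1 S=0
  [3] read 0x4E idx=11: raw=0x52007 flags P=1 W=1 U=1 S=0
  → PA=0x52D92  (4 entries read)

Entries read for #3: 4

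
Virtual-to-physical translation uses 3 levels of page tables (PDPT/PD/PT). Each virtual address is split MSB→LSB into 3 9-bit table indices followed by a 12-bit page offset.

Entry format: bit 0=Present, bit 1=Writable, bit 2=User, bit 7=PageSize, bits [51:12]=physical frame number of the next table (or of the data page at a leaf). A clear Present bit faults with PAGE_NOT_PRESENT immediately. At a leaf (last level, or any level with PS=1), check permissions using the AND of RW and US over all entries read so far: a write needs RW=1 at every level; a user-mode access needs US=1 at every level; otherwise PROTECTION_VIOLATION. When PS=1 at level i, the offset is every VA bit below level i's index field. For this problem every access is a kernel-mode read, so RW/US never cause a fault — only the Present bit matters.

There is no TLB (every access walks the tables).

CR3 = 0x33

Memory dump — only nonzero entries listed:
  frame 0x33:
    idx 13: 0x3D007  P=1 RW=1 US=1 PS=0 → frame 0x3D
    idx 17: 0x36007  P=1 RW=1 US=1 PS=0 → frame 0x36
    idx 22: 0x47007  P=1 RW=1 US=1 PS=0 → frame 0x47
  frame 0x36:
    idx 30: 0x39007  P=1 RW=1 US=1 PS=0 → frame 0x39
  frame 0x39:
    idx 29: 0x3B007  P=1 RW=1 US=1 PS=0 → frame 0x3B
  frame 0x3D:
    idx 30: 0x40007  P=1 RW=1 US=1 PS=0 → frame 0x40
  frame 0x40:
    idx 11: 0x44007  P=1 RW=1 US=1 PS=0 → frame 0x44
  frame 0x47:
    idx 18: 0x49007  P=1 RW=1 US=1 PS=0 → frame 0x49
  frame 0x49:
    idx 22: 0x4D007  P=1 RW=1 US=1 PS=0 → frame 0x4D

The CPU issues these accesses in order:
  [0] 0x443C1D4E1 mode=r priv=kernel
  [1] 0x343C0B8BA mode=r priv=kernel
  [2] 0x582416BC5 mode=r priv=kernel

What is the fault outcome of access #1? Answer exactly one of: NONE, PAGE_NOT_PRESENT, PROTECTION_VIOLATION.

Walk each access:
#0 VA=0x443C1D4E1 (r,kernel):
  [0] read 0x33 idx=17: raw=0x36007 flags P=1 W=1 U=1 S=0
  [1] read 0x36 idx=30: raw=0x39007 flags P=1 W=1 U=1 S=0
  [2] read 0x39 idx=29: raw=0x3B007 flags P=1 W=1 U=1 S=0
  → PA=0x3B4E1  (3 entries read)
#1 VA=0x343C0B8BA (r,kernel):
  [0] read 0x33 idx=13: raw=0x3D007 flags P=1 W=1 U=1 S=0
  [1] read 0x3D idx=30: raw=0x40007 flags P=1 W=1 U=1 S=0
  [2] read 0x40 idx=11: raw=0x44007 flags P=1 W=1 U=1 S=0
  → PA=0x448BA  (3 entries read)
#2 VA=0x582416BC5 (r,kernel):
  [0] read 0x33 idx=22: raw=0x47007 flags P=1 W=1 U=1 S=0
  [1] read 0x47 idx=18: raw=0x49007 flags P=1 W=1 U=1 S=0
  [2] read 0x49 idx=22: raw=0x4D007 flags P=1 W=1 U=1 S=0
  → PA=0x4DBC5  (3 entries read)

Access #1 fault: NONE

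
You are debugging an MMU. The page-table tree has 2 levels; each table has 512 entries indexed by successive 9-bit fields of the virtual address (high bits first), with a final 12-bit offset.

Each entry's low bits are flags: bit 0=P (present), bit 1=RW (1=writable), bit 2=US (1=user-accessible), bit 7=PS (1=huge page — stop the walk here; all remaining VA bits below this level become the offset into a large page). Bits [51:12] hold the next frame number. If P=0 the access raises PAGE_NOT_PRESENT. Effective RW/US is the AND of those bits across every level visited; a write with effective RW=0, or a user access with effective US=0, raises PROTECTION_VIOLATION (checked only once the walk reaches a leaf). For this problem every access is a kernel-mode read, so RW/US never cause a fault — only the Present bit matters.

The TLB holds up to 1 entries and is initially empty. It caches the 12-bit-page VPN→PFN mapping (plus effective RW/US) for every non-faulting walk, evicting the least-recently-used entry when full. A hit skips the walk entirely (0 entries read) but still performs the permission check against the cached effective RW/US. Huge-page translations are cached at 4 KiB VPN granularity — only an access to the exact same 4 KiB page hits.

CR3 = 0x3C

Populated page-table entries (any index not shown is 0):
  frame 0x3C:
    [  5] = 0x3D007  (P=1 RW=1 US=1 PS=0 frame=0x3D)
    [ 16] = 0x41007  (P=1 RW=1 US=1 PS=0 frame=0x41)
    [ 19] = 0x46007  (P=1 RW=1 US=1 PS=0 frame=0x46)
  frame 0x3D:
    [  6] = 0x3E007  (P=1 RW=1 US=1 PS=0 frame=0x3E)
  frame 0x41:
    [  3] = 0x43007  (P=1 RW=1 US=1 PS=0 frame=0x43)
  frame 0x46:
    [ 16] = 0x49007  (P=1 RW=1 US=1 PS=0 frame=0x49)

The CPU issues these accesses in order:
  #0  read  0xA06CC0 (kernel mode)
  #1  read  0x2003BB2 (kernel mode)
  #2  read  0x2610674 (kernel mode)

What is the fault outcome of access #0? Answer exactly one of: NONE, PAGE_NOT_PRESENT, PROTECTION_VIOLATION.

Trace:
#0 VA=0xA06CC0 (r,kernel):
  [0] read 0x3C idx=5: raw=0x3D007 flags P=1 W=1 U=1 S=0
  [1] read 0x3D idx=6: raw=0x3E007 flags P=1 W=1 U=1 S=0
  ✓ 0x3ECC0  — 2 lookups
#1 VA=0x2003BB2 (r,kernel):
  [0] read 0x3C idx=16: raw=0x41007 flags P=1 W=1 U=1 S=0
  [1] read 0x41 idx=3: raw=0x43007 flags P=1 W=1 U=1 S=0
  ✓ 0x43BB2  — 2 lookups
#2 VA=0x2610674 (r,kernel):
  [0] read 0x3C idx=19: raw=0x46007 flags P=1 W=1 U=1 S=0
  [1] read 0x46 idx=16: raw=0x49007 flags P=1 W=1 U=1 S=0
  ✓ 0x49674  — 2 lookups

Access #0 fault: NONE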